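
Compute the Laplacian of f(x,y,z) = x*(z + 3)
0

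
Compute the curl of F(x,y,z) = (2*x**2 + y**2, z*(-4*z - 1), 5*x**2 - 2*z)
(8*z + 1, -10*x, -2*y)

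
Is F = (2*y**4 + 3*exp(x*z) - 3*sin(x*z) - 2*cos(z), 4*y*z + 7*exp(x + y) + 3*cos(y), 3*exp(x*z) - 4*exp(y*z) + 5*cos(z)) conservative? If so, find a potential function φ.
No, ∇×F = (-4*y - 4*z*exp(y*z), 3*x*exp(x*z) - 3*x*cos(x*z) - 3*z*exp(x*z) + 2*sin(z), -8*y**3 + 7*exp(x + y)) ≠ 0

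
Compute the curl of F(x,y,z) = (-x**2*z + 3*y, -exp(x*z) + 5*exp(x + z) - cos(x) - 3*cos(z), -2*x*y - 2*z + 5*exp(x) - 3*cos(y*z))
(x*exp(x*z) - 2*x + 3*z*sin(y*z) - 5*exp(x + z) - 3*sin(z), -x**2 + 2*y - 5*exp(x), -z*exp(x*z) + 5*exp(x + z) + sin(x) - 3)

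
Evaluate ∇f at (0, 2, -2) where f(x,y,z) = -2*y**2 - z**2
(0, -8, 4)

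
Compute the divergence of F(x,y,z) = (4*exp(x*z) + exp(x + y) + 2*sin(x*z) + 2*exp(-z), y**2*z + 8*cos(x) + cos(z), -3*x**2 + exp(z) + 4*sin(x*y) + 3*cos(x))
2*y*z + 4*z*exp(x*z) + 2*z*cos(x*z) + exp(z) + exp(x + y)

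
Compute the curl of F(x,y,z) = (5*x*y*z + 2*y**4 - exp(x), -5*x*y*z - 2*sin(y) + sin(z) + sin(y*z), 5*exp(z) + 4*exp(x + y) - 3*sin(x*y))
(5*x*y - 3*x*cos(x*y) - y*cos(y*z) + 4*exp(x + y) - cos(z), 5*x*y + 3*y*cos(x*y) - 4*exp(x + y), -5*x*z - 8*y**3 - 5*y*z)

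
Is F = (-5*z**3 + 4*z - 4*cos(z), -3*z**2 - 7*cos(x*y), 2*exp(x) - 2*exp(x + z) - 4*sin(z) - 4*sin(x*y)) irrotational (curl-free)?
No, ∇×F = (-4*x*cos(x*y) + 6*z, 4*y*cos(x*y) - 15*z**2 - 2*exp(x) + 2*exp(x + z) + 4*sin(z) + 4, 7*y*sin(x*y))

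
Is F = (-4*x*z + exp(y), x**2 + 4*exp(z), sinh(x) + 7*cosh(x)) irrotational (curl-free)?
No, ∇×F = (-4*exp(z), -4*x - 7*sinh(x) - cosh(x), 2*x - exp(y))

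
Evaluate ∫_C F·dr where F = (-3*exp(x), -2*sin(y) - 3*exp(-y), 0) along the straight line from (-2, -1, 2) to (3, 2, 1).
-3*exp(3) - 3*E - 2*cos(1) + 2*cos(2) + 6*exp(-2)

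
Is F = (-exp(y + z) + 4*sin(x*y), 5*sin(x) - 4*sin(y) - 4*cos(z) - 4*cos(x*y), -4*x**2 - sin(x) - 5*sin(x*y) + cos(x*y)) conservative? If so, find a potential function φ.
No, ∇×F = (-x*sin(x*y) - 5*x*cos(x*y) - 4*sin(z), 8*x + y*sin(x*y) + 5*y*cos(x*y) - exp(y + z) + cos(x), -4*x*cos(x*y) + 4*y*sin(x*y) + exp(y + z) + 5*cos(x)) ≠ 0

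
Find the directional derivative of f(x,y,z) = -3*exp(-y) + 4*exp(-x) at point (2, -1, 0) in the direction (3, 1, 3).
3*sqrt(19)*(-4 + exp(3))*exp(-2)/19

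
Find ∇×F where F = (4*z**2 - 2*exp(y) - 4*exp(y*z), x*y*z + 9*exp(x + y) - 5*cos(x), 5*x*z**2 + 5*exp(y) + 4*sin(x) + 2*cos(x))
(-x*y + 5*exp(y), -4*y*exp(y*z) - 5*z**2 + 8*z + 2*sin(x) - 4*cos(x), y*z + 4*z*exp(y*z) + 2*exp(y) + 9*exp(x + y) + 5*sin(x))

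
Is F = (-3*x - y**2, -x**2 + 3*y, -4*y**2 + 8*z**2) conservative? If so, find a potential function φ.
No, ∇×F = (-8*y, 0, -2*x + 2*y) ≠ 0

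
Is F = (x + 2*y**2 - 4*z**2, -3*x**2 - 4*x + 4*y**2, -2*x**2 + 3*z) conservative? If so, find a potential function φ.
No, ∇×F = (0, 4*x - 8*z, -6*x - 4*y - 4) ≠ 0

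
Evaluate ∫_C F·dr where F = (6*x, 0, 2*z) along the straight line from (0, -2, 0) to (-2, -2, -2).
16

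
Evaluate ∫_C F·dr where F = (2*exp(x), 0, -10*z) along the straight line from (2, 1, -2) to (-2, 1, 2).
-4*sinh(2)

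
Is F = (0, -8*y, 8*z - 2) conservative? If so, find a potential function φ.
Yes, F is conservative. φ = -4*y**2 + 4*z**2 - 2*z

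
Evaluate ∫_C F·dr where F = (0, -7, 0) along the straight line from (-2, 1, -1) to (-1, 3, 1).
-14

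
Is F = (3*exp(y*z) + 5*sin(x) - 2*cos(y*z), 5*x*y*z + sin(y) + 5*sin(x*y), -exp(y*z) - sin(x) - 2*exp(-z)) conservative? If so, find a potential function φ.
No, ∇×F = (-5*x*y - z*exp(y*z), 3*y*exp(y*z) + 2*y*sin(y*z) + cos(x), 5*y*z + 5*y*cos(x*y) - 3*z*exp(y*z) - 2*z*sin(y*z)) ≠ 0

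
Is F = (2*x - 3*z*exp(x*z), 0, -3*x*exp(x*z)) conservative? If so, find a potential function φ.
Yes, F is conservative. φ = x**2 - 3*exp(x*z)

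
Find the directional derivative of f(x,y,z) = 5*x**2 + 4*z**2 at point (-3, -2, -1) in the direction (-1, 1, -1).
38*sqrt(3)/3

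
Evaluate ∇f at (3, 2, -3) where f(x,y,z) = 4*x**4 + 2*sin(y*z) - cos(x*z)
(3*sin(9) + 432, -6*cos(6), -3*sin(9) + 4*cos(6))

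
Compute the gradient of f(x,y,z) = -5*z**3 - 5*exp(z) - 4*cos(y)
(0, 4*sin(y), -15*z**2 - 5*exp(z))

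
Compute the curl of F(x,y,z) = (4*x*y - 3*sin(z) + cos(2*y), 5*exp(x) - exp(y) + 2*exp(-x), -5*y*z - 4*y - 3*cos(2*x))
(-5*z - 4, -6*sin(2*x) - 3*cos(z), -4*x + 5*exp(x) + 2*sin(2*y) - 2*exp(-x))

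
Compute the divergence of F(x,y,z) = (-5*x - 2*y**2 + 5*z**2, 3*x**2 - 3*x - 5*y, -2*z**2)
-4*z - 10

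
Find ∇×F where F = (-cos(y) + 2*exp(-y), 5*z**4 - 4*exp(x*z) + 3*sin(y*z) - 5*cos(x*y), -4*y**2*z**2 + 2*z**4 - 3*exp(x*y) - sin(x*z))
(-3*x*exp(x*y) + 4*x*exp(x*z) - 8*y*z**2 - 3*y*cos(y*z) - 20*z**3, 3*y*exp(x*y) + z*cos(x*z), 5*y*sin(x*y) - 4*z*exp(x*z) - sin(y) + 2*exp(-y))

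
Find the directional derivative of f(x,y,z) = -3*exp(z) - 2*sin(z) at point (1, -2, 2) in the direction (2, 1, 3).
-3*sqrt(14)*(2*cos(2) + 3*exp(2))/14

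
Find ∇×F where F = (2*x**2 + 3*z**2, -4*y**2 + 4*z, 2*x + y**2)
(2*y - 4, 6*z - 2, 0)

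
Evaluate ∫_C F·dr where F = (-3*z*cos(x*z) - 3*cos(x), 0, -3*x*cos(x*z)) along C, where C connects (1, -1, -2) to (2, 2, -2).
-6*sin(2) + 3*sin(4) + 3*sin(1)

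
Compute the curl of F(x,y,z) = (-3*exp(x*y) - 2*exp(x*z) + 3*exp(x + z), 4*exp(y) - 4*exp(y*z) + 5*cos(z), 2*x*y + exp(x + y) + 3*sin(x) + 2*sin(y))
(2*x + 4*y*exp(y*z) + exp(x + y) + 5*sin(z) + 2*cos(y), -2*x*exp(x*z) - 2*y - exp(x + y) + 3*exp(x + z) - 3*cos(x), 3*x*exp(x*y))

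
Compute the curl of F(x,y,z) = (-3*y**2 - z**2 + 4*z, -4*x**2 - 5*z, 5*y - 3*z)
(10, 4 - 2*z, -8*x + 6*y)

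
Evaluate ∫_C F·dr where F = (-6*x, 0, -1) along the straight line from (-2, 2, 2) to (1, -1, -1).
12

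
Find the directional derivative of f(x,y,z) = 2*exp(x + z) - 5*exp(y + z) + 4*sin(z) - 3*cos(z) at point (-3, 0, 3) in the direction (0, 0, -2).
-2 - 3*sin(3) - 4*cos(3) + 5*exp(3)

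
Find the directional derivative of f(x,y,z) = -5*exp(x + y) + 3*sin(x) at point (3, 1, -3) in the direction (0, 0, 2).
0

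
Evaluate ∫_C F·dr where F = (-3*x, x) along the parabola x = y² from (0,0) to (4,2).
-64/3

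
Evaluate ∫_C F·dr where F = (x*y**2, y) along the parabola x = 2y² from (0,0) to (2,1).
11/6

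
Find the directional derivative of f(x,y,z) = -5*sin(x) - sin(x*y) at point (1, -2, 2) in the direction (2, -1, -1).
5*sqrt(6)*(-2*cos(1) + cos(2))/6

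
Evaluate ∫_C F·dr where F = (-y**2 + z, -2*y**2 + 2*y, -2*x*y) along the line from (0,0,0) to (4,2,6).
-80/3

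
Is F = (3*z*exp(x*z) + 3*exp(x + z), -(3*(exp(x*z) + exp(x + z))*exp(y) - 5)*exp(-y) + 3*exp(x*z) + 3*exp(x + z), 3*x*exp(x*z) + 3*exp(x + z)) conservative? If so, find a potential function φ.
Yes, F is conservative. φ = (3*(exp(x*z) + exp(x + z))*exp(y) - 5)*exp(-y)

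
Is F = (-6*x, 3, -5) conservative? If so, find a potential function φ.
Yes, F is conservative. φ = -3*x**2 + 3*y - 5*z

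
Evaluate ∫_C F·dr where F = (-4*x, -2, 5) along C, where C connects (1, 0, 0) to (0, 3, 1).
1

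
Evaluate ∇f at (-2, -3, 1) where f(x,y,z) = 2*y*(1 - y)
(0, 14, 0)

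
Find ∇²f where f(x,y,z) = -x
0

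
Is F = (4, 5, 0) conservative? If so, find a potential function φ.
Yes, F is conservative. φ = 4*x + 5*y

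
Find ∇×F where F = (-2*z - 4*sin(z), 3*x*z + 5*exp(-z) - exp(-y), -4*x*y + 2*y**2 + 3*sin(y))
(-7*x + 4*y + 3*cos(y) + 5*exp(-z), 4*y - 4*cos(z) - 2, 3*z)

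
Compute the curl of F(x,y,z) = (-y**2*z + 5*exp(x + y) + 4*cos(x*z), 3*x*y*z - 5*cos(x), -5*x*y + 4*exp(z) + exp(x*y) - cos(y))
(-3*x*y + x*exp(x*y) - 5*x + sin(y), -4*x*sin(x*z) - y**2 - y*exp(x*y) + 5*y, 5*y*z - 5*exp(x + y) + 5*sin(x))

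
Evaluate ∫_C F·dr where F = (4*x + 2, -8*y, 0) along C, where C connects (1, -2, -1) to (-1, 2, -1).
-4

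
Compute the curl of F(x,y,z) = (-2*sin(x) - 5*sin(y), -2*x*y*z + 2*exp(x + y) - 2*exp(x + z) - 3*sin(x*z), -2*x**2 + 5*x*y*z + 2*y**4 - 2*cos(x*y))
(2*x*y + 5*x*z + 2*x*sin(x*y) + 3*x*cos(x*z) + 8*y**3 + 2*exp(x + z), 4*x - 5*y*z - 2*y*sin(x*y), -2*y*z - 3*z*cos(x*z) + 2*exp(x + y) - 2*exp(x + z) + 5*cos(y))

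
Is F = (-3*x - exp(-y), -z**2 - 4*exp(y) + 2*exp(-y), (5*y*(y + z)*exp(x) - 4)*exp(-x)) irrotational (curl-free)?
No, ∇×F = (10*y + 7*z, -4*exp(-x), -exp(-y))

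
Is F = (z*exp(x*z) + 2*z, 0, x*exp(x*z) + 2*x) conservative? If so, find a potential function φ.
Yes, F is conservative. φ = 2*x*z + exp(x*z)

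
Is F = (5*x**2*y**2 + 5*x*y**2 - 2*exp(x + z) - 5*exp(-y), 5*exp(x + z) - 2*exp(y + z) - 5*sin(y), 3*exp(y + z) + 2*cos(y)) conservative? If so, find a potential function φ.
No, ∇×F = (-5*exp(x + z) + 5*exp(y + z) - 2*sin(y), -2*exp(x + z), -10*x**2*y - 10*x*y + 5*exp(x + z) - 5*exp(-y)) ≠ 0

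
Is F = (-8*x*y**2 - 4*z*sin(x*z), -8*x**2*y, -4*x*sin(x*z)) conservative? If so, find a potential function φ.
Yes, F is conservative. φ = -4*x**2*y**2 + 4*cos(x*z)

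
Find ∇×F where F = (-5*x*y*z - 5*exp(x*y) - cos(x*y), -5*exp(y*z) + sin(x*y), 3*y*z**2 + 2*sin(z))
(5*y*exp(y*z) + 3*z**2, -5*x*y, 5*x*z + 5*x*exp(x*y) - x*sin(x*y) + y*cos(x*y))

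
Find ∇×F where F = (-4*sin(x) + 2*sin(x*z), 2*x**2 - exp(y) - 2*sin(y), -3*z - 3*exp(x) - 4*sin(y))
(-4*cos(y), 2*x*cos(x*z) + 3*exp(x), 4*x)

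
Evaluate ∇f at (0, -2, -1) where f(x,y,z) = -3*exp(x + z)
(-3*exp(-1), 0, -3*exp(-1))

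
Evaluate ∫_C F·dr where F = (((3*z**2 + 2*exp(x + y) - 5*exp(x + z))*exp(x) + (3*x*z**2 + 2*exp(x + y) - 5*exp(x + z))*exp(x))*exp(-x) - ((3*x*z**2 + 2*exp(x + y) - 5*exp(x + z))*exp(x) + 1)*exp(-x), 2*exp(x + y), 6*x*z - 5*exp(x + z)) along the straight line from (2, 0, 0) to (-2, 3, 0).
2*(-3 + exp(3) + 2*exp(4))*exp(-2)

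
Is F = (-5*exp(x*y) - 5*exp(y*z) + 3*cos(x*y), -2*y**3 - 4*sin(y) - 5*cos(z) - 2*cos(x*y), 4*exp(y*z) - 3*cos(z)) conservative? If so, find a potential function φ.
No, ∇×F = (4*z*exp(y*z) - 5*sin(z), -5*y*exp(y*z), 5*x*exp(x*y) + 3*x*sin(x*y) + 2*y*sin(x*y) + 5*z*exp(y*z)) ≠ 0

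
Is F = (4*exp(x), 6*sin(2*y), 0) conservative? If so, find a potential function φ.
Yes, F is conservative. φ = 4*exp(x) - 3*cos(2*y)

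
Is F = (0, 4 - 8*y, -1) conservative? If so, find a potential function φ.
Yes, F is conservative. φ = -4*y**2 + 4*y - z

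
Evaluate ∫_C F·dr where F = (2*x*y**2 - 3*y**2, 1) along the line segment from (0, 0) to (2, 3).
3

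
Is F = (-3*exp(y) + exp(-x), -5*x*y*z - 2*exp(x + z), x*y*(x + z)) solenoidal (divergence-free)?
No, ∇·F = x*y - 5*x*z - exp(-x)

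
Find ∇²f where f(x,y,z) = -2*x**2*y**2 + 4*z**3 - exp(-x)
-4*x**2 - 4*y**2 + 24*z - exp(-x)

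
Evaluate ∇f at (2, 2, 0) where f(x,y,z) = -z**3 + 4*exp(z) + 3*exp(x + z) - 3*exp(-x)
(6*cosh(2), 0, 4 + 3*exp(2))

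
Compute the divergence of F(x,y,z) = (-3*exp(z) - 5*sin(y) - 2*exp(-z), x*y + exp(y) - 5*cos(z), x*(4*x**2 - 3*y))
x + exp(y)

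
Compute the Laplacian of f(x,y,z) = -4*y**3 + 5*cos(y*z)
-5*y**2*cos(y*z) - 24*y - 5*z**2*cos(y*z)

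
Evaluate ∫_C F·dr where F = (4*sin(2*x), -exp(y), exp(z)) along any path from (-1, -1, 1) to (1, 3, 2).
(-exp(4) - exp(2) + 1 + exp(3))*exp(-1)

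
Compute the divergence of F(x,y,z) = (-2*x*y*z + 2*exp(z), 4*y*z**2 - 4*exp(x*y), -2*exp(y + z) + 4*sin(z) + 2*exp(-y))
-4*x*exp(x*y) - 2*y*z + 4*z**2 - 2*exp(y + z) + 4*cos(z)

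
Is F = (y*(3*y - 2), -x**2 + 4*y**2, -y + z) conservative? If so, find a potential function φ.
No, ∇×F = (-1, 0, -2*x - 6*y + 2) ≠ 0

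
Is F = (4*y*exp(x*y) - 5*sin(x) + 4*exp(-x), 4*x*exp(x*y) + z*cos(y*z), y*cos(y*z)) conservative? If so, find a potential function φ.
Yes, F is conservative. φ = 4*exp(x*y) + sin(y*z) + 5*cos(x) - 4*exp(-x)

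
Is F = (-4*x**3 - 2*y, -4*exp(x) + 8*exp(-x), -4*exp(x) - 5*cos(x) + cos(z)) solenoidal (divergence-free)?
No, ∇·F = -12*x**2 - sin(z)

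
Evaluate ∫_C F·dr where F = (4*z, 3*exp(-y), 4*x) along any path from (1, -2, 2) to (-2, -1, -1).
3*E*(-1 + E)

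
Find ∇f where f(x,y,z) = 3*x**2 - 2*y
(6*x, -2, 0)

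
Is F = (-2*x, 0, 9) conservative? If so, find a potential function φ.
Yes, F is conservative. φ = -x**2 + 9*z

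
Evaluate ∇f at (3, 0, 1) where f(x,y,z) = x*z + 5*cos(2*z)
(1, 0, 3 - 10*sin(2))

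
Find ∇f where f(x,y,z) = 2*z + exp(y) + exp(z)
(0, exp(y), exp(z) + 2)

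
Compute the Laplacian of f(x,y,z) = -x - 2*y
0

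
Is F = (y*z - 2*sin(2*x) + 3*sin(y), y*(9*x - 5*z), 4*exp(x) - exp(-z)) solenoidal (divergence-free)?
No, ∇·F = 9*x - 5*z - 4*cos(2*x) + exp(-z)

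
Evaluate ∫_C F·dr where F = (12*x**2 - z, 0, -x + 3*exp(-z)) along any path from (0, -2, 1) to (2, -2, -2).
-3*exp(2) + 3*exp(-1) + 36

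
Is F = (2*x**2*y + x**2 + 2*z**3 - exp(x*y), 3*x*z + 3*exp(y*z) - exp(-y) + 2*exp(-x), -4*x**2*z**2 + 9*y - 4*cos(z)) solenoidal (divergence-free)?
No, ∇·F = -8*x**2*z + 4*x*y + 2*x - y*exp(x*y) + 3*z*exp(y*z) + 4*sin(z) + exp(-y)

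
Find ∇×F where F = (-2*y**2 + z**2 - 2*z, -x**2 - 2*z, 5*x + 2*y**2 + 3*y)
(4*y + 5, 2*z - 7, -2*x + 4*y)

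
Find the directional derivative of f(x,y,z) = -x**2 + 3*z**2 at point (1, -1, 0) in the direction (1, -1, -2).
-sqrt(6)/3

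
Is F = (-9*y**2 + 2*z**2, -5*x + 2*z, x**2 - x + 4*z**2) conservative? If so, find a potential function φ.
No, ∇×F = (-2, -2*x + 4*z + 1, 18*y - 5) ≠ 0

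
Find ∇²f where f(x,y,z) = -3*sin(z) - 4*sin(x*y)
4*x**2*sin(x*y) + 4*y**2*sin(x*y) + 3*sin(z)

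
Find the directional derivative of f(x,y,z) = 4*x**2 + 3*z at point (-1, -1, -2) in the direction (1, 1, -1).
-11*sqrt(3)/3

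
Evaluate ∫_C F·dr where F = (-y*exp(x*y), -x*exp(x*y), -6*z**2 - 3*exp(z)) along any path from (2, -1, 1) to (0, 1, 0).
-2 + exp(-2) + 3*E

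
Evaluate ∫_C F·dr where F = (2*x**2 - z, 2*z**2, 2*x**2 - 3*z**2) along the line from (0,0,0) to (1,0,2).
-7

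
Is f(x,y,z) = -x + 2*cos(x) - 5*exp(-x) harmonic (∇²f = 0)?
No, ∇²f = -2*cos(x) - 5*exp(-x)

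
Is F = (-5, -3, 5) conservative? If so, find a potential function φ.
Yes, F is conservative. φ = -5*x - 3*y + 5*z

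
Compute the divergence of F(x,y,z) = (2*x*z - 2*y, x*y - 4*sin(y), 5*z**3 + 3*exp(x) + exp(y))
x + 15*z**2 + 2*z - 4*cos(y)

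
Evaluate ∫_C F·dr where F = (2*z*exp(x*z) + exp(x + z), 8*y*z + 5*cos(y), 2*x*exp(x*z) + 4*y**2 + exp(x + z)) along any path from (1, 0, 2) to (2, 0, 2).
(-E - 2 + 3*exp(2))*exp(2)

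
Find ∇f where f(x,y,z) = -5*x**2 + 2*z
(-10*x, 0, 2)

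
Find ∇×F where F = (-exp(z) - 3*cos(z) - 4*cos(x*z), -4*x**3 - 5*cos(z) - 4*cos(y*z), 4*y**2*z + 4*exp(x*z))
(8*y*z - 4*y*sin(y*z) - 5*sin(z), 4*x*sin(x*z) - 4*z*exp(x*z) - exp(z) + 3*sin(z), -12*x**2)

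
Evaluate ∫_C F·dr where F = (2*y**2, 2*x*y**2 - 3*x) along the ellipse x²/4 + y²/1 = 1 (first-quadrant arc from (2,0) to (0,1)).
-5*pi/4 - 8/3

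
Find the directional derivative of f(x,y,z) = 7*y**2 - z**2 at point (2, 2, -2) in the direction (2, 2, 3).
4*sqrt(17)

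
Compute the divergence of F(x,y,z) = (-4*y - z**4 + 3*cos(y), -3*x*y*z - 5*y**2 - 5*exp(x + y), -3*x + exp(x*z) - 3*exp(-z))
-3*x*z + x*exp(x*z) - 10*y - 5*exp(x + y) + 3*exp(-z)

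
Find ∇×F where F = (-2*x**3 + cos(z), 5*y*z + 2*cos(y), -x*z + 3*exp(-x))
(-5*y, z - sin(z) + 3*exp(-x), 0)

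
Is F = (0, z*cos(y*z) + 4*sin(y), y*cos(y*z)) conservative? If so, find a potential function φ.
Yes, F is conservative. φ = sin(y*z) - 4*cos(y)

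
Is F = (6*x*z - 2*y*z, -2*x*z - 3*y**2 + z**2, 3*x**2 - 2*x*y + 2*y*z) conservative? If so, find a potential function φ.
Yes, F is conservative. φ = 3*x**2*z - 2*x*y*z - y**3 + y*z**2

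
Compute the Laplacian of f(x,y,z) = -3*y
0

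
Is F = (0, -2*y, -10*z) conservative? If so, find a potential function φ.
Yes, F is conservative. φ = -y**2 - 5*z**2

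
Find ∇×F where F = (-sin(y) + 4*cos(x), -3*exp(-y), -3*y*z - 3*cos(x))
(-3*z, -3*sin(x), cos(y))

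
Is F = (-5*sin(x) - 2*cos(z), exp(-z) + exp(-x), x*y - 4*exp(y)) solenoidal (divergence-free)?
No, ∇·F = -5*cos(x)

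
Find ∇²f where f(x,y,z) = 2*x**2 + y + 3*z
4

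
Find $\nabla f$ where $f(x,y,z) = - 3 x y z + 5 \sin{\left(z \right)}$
(-3*y*z, -3*x*z, -3*x*y + 5*cos(z))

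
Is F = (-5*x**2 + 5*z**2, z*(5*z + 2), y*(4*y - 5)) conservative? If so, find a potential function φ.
No, ∇×F = (8*y - 10*z - 7, 10*z, 0) ≠ 0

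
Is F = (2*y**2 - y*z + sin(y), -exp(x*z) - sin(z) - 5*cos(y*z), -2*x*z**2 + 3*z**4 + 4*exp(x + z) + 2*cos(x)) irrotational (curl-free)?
No, ∇×F = (x*exp(x*z) - 5*y*sin(y*z) + cos(z), -y + 2*z**2 - 4*exp(x + z) + 2*sin(x), -4*y - z*exp(x*z) + z - cos(y))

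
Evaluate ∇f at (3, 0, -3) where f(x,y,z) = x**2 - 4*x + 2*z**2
(2, 0, -12)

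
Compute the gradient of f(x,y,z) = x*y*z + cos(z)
(y*z, x*z, x*y - sin(z))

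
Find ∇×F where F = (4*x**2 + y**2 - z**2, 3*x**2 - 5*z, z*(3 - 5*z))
(5, -2*z, 6*x - 2*y)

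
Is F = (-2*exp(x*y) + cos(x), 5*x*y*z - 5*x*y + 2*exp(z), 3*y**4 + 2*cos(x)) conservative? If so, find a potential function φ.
No, ∇×F = (-5*x*y + 12*y**3 - 2*exp(z), 2*sin(x), 2*x*exp(x*y) + 5*y*z - 5*y) ≠ 0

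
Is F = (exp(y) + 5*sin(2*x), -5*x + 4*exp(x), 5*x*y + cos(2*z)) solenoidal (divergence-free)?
No, ∇·F = -2*sin(2*z) + 10*cos(2*x)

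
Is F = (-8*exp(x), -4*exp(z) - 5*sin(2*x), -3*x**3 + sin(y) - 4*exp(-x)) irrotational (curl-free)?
No, ∇×F = (4*exp(z) + cos(y), 9*x**2 - 4*exp(-x), -10*cos(2*x))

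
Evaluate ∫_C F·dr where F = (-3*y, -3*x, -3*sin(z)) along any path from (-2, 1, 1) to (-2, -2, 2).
-18 - 3*cos(1) + 3*cos(2)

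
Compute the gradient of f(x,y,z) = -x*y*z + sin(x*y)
(y*(-z + cos(x*y)), x*(-z + cos(x*y)), -x*y)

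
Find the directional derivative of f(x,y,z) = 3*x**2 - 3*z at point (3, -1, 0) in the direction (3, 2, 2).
48*sqrt(17)/17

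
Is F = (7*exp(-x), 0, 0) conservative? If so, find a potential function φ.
Yes, F is conservative. φ = -7*exp(-x)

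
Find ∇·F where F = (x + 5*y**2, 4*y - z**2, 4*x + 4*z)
9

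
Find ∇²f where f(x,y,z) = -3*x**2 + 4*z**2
2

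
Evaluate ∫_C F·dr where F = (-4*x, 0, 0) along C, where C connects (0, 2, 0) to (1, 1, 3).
-2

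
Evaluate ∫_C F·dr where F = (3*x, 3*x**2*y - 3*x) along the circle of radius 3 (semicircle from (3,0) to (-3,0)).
-27*pi/2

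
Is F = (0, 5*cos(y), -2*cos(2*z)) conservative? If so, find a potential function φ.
Yes, F is conservative. φ = 5*sin(y) - sin(2*z)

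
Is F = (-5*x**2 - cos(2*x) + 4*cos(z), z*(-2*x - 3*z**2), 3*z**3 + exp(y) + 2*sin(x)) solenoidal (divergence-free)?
No, ∇·F = -10*x + 9*z**2 + 2*sin(2*x)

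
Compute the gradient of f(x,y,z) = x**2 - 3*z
(2*x, 0, -3)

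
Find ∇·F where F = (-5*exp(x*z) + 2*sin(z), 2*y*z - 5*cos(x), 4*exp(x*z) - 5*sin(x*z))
4*x*exp(x*z) - 5*x*cos(x*z) - 5*z*exp(x*z) + 2*z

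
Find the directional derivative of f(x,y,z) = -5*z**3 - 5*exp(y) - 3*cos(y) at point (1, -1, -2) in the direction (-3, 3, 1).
-3*sqrt(19)*(5 + 3*E*sin(1) + 20*E)*exp(-1)/19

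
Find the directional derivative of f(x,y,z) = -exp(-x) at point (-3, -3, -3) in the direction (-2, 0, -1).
-2*sqrt(5)*exp(3)/5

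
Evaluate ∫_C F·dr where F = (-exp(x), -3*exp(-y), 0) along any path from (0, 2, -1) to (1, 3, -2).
-E - 3*exp(-2) + 3*exp(-3) + 1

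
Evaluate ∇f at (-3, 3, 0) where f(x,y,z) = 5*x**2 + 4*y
(-30, 4, 0)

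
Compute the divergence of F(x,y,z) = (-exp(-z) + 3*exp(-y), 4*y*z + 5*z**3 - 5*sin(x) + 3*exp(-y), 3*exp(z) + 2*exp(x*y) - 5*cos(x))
4*z + 3*exp(z) - 3*exp(-y)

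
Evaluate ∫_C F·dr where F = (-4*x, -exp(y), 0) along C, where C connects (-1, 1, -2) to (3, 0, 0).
-17 + E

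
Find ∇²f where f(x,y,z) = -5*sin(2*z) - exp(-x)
20*sin(2*z) - exp(-x)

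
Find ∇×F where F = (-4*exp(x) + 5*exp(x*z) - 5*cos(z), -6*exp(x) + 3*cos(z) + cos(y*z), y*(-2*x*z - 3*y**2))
(-2*x*z - 9*y**2 + y*sin(y*z) + 3*sin(z), 5*x*exp(x*z) + 2*y*z + 5*sin(z), -6*exp(x))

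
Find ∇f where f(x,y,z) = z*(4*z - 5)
(0, 0, 8*z - 5)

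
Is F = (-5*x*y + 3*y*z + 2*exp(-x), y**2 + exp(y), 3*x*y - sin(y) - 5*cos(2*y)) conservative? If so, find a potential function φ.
No, ∇×F = (3*x + 10*sin(2*y) - cos(y), 0, 5*x - 3*z) ≠ 0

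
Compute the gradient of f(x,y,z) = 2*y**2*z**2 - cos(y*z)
(0, z*(4*y*z + sin(y*z)), y*(4*y*z + sin(y*z)))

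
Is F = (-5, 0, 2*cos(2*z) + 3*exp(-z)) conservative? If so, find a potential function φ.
Yes, F is conservative. φ = -5*x + sin(2*z) - 3*exp(-z)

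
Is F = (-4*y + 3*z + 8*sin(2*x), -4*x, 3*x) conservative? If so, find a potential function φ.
Yes, F is conservative. φ = -4*x*y + 3*x*z - 4*cos(2*x)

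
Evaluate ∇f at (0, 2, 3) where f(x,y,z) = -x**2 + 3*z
(0, 0, 3)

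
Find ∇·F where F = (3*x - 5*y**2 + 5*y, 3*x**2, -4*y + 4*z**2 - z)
8*z + 2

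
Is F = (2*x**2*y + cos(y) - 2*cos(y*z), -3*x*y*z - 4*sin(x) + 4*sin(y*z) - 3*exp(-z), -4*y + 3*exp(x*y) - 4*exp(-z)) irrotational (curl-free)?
No, ∇×F = (3*x*y + 3*x*exp(x*y) - 4*y*cos(y*z) - 4 - 3*exp(-z), y*(-3*exp(x*y) + 2*sin(y*z)), -2*x**2 - 3*y*z - 2*z*sin(y*z) + sin(y) - 4*cos(x))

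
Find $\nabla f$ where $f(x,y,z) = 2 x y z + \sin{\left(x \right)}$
(2*y*z + cos(x), 2*x*z, 2*x*y)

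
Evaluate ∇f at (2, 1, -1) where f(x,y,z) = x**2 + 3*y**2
(4, 6, 0)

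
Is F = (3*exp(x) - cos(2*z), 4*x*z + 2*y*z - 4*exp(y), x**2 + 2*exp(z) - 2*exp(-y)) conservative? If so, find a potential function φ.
No, ∇×F = (-4*x - 2*y + 2*exp(-y), -2*x + 2*sin(2*z), 4*z) ≠ 0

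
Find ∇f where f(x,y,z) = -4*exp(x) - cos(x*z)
(z*sin(x*z) - 4*exp(x), 0, x*sin(x*z))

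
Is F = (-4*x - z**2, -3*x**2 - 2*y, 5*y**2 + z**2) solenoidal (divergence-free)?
No, ∇·F = 2*z - 6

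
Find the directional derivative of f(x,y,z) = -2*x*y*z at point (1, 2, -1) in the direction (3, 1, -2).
11*sqrt(14)/7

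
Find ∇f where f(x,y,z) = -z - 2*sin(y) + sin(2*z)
(0, -2*cos(y), 2*cos(2*z) - 1)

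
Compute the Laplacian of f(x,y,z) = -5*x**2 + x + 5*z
-10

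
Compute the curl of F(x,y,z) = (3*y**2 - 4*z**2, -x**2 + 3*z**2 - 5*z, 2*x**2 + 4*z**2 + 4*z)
(5 - 6*z, -4*x - 8*z, -2*x - 6*y)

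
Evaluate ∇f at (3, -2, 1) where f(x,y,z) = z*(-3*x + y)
(-3, 1, -11)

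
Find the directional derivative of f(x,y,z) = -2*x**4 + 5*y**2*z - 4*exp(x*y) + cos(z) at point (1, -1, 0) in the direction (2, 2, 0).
-4*sqrt(2)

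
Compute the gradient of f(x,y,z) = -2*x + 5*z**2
(-2, 0, 10*z)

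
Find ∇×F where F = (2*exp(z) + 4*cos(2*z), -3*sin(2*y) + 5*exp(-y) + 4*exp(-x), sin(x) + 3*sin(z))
(0, 2*exp(z) - 8*sin(2*z) - cos(x), -4*exp(-x))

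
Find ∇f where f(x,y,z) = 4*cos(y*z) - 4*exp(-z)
(0, -4*z*sin(y*z), -4*y*sin(y*z) + 4*exp(-z))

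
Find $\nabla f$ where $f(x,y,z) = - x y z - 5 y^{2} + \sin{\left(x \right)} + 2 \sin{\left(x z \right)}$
(-y*z + 2*z*cos(x*z) + cos(x), -x*z - 10*y, x*(-y + 2*cos(x*z)))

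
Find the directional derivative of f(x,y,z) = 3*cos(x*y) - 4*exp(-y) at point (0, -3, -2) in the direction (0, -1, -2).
-4*sqrt(5)*exp(3)/5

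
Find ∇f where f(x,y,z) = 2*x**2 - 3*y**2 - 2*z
(4*x, -6*y, -2)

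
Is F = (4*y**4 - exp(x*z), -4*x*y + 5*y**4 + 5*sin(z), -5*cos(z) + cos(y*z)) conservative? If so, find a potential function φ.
No, ∇×F = (-z*sin(y*z) - 5*cos(z), -x*exp(x*z), -16*y**3 - 4*y) ≠ 0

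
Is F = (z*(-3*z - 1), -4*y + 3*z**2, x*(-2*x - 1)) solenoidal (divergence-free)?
No, ∇·F = -4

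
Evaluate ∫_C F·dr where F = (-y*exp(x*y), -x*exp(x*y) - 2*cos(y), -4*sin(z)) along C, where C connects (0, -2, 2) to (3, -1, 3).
4*cos(3) - 2*sin(2) - exp(-3) + 1 - 4*cos(2) + 2*sin(1)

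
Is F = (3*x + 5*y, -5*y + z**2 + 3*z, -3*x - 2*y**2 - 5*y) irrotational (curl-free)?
No, ∇×F = (-4*y - 2*z - 8, 3, -5)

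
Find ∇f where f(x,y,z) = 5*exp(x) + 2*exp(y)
(5*exp(x), 2*exp(y), 0)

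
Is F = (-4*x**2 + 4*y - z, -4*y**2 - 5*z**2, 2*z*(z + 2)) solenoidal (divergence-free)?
No, ∇·F = -8*x - 8*y + 4*z + 4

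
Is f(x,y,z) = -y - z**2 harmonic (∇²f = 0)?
No, ∇²f = -2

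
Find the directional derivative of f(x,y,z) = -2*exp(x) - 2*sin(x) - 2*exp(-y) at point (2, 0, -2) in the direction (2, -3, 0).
-2*sqrt(13)*(2*cos(2) + 3 + 2*exp(2))/13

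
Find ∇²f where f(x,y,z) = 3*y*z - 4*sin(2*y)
16*sin(2*y)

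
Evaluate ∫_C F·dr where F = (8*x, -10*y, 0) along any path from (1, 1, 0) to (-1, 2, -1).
-15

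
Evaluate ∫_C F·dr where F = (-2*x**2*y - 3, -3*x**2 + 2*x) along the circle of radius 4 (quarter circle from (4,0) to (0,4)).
-116 + 40*pi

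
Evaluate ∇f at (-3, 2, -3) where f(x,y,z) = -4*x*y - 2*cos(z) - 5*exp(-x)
(-8 + 5*exp(3), 12, -2*sin(3))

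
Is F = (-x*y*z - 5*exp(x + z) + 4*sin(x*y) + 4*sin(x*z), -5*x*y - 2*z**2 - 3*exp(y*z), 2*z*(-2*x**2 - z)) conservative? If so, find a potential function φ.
No, ∇×F = (3*y*exp(y*z) + 4*z, -x*y + 8*x*z + 4*x*cos(x*z) - 5*exp(x + z), x*z - 4*x*cos(x*y) - 5*y) ≠ 0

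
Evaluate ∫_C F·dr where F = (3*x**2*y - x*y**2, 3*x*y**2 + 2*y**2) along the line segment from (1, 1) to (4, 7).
1440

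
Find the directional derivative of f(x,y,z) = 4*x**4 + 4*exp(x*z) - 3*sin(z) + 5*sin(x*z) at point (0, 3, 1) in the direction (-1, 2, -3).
9*sqrt(14)*(-1 + cos(1))/14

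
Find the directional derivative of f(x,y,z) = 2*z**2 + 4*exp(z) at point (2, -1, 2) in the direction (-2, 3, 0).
0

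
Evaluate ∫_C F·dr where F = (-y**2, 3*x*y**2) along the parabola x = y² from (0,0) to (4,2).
56/5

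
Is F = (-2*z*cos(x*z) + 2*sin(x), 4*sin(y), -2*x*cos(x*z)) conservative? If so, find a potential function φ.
Yes, F is conservative. φ = -2*sin(x*z) - 2*cos(x) - 4*cos(y)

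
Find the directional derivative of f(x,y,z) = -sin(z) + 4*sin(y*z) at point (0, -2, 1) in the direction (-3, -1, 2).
-sqrt(14)*(10*cos(2) + cos(1))/7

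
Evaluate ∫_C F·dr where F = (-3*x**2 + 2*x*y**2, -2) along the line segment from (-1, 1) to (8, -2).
-807/2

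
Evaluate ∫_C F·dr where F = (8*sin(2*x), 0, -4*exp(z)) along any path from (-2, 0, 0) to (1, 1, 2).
-4*exp(2) + 4*cos(4) - 4*cos(2) + 4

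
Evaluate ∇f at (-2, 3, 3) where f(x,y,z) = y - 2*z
(0, 1, -2)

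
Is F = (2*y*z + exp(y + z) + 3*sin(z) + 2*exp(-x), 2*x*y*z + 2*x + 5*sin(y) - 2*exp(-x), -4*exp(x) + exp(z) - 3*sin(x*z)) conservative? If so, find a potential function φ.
No, ∇×F = (-2*x*y, 2*y + 3*z*cos(x*z) + 4*exp(x) + exp(y + z) + 3*cos(z), 2*y*z - 2*z - exp(y + z) + 2 + 2*exp(-x)) ≠ 0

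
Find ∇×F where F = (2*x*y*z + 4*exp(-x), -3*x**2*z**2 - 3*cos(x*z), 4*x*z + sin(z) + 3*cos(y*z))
(6*x**2*z - 3*x*sin(x*z) - 3*z*sin(y*z), 2*x*y - 4*z, z*(-6*x*z - 2*x + 3*sin(x*z)))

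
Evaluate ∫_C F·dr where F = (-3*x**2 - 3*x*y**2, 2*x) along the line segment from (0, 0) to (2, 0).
-8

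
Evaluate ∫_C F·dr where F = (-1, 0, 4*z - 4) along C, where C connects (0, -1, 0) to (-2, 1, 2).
2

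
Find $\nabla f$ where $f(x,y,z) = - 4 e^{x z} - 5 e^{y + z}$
(-4*z*exp(x*z), -5*exp(y + z), -4*x*exp(x*z) - 5*exp(y + z))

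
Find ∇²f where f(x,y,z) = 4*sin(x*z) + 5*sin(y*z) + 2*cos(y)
-4*x**2*sin(x*z) - 5*y**2*sin(y*z) - 4*z**2*sin(x*z) - 5*z**2*sin(y*z) - 2*cos(y)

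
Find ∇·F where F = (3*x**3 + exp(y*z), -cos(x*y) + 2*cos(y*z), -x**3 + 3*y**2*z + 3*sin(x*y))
9*x**2 + x*sin(x*y) + 3*y**2 - 2*z*sin(y*z)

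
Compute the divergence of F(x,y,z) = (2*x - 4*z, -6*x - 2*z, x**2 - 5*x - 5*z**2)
2 - 10*z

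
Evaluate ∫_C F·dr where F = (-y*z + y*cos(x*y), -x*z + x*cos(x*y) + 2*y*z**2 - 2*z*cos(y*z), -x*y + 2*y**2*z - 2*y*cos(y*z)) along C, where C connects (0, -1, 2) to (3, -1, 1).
-2*sin(2) - sin(3) + 2*sin(1)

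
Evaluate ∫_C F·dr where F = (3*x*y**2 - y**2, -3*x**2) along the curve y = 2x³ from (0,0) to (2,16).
6848/35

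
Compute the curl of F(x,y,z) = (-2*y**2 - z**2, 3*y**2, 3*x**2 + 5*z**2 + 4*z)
(0, -6*x - 2*z, 4*y)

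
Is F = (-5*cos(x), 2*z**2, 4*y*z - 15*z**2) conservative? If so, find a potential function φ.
Yes, F is conservative. φ = 2*y*z**2 - 5*z**3 - 5*sin(x)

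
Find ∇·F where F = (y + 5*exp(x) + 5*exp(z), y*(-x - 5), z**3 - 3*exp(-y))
-x + 3*z**2 + 5*exp(x) - 5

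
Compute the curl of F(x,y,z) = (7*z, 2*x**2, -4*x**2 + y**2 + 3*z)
(2*y, 8*x + 7, 4*x)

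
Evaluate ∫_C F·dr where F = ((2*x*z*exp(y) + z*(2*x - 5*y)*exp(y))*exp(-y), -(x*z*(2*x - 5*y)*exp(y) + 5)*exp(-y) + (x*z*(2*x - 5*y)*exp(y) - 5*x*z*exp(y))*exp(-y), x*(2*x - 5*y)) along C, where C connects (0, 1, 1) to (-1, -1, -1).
3 + 10*sinh(1)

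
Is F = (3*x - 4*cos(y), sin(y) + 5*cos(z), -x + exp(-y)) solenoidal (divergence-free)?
No, ∇·F = cos(y) + 3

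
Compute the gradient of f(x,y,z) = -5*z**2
(0, 0, -10*z)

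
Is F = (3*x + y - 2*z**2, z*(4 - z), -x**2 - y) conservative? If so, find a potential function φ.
No, ∇×F = (2*z - 5, 2*x - 4*z, -1) ≠ 0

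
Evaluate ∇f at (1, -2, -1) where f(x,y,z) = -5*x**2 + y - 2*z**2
(-10, 1, 4)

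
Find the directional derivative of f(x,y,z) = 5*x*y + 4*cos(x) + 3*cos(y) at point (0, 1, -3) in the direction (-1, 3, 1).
-sqrt(11)*(5 + 9*sin(1))/11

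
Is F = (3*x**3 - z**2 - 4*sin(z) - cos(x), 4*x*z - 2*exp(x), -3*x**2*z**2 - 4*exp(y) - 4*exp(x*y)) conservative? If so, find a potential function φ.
No, ∇×F = (-4*x*exp(x*y) - 4*x - 4*exp(y), 6*x*z**2 + 4*y*exp(x*y) - 2*z - 4*cos(z), 4*z - 2*exp(x)) ≠ 0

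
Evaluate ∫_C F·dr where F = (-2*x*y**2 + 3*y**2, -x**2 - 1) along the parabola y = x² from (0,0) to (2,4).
-212/15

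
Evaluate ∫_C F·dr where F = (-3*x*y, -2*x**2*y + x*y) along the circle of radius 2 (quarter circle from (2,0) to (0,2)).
8/3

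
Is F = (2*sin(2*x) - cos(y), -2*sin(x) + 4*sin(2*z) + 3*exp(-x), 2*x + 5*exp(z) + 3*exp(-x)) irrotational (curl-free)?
No, ∇×F = (-8*cos(2*z), -2 + 3*exp(-x), -sin(y) - 2*cos(x) - 3*exp(-x))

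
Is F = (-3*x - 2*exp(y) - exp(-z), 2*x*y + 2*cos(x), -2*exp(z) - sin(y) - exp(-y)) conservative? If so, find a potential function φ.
No, ∇×F = (-cos(y) + exp(-y), exp(-z), 2*y + 2*exp(y) - 2*sin(x)) ≠ 0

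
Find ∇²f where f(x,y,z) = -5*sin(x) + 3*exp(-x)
5*sin(x) + 3*exp(-x)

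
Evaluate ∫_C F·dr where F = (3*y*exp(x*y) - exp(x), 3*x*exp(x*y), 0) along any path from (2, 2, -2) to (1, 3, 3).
-3*exp(4) - E + exp(2) + 3*exp(3)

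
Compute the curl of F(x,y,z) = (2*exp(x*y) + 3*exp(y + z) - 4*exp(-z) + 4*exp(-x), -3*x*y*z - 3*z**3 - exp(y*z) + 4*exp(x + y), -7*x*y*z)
(3*x*y - 7*x*z + y*exp(y*z) + 9*z**2, 7*y*z + 3*exp(y + z) + 4*exp(-z), -2*x*exp(x*y) - 3*y*z + 4*exp(x + y) - 3*exp(y + z))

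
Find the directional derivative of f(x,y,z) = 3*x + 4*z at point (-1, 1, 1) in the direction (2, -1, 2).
14/3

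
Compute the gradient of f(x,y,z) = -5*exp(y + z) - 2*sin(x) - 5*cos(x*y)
(5*y*sin(x*y) - 2*cos(x), 5*x*sin(x*y) - 5*exp(y + z), -5*exp(y + z))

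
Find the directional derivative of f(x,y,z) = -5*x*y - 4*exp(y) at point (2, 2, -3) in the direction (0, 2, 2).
sqrt(2)*(-2*exp(2) - 5)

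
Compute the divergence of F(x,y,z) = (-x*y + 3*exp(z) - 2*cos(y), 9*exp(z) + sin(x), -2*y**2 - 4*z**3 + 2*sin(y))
-y - 12*z**2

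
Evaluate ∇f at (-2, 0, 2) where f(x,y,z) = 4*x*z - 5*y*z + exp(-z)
(8, -10, -8 - exp(-2))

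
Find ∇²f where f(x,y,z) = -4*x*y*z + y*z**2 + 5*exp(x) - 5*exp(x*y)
-5*x**2*exp(x*y) - 5*y**2*exp(x*y) + 2*y + 5*exp(x)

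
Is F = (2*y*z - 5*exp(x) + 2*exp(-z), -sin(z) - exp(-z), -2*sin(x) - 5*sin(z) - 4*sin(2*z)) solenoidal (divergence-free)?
No, ∇·F = -5*exp(x) - 5*cos(z) - 8*cos(2*z)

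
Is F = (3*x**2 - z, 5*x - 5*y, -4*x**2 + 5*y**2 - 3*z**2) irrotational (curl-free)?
No, ∇×F = (10*y, 8*x - 1, 5)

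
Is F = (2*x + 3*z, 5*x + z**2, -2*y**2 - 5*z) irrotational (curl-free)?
No, ∇×F = (-4*y - 2*z, 3, 5)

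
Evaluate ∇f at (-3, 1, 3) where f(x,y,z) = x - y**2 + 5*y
(1, 3, 0)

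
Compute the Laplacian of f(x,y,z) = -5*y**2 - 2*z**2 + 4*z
-14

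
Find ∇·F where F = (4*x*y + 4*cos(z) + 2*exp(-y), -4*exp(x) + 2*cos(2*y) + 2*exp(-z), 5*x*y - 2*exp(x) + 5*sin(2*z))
4*y - 4*sin(2*y) + 10*cos(2*z)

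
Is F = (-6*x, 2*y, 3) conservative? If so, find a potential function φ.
Yes, F is conservative. φ = -3*x**2 + y**2 + 3*z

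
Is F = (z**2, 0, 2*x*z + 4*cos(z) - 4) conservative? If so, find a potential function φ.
Yes, F is conservative. φ = x*z**2 - 4*z + 4*sin(z)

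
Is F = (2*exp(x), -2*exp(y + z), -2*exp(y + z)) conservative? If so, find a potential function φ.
Yes, F is conservative. φ = 2*exp(x) - 2*exp(y + z)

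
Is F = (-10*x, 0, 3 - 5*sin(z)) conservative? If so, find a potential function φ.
Yes, F is conservative. φ = -5*x**2 + 3*z + 5*cos(z)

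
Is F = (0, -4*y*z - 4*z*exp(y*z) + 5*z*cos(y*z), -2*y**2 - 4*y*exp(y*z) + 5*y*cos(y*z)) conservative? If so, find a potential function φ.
Yes, F is conservative. φ = -2*y**2*z - 4*exp(y*z) + 5*sin(y*z)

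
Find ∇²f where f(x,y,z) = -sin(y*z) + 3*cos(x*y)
-3*x**2*cos(x*y) + y**2*sin(y*z) - 3*y**2*cos(x*y) + z**2*sin(y*z)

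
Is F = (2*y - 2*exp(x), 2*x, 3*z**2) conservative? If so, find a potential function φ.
Yes, F is conservative. φ = 2*x*y + z**3 - 2*exp(x)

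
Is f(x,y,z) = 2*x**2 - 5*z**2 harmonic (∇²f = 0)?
No, ∇²f = -6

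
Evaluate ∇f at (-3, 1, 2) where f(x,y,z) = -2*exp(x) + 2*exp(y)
(-2*exp(-3), 2*E, 0)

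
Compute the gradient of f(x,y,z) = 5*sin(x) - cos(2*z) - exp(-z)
(5*cos(x), 0, 2*sin(2*z) + exp(-z))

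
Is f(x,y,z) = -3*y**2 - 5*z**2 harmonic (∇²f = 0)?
No, ∇²f = -16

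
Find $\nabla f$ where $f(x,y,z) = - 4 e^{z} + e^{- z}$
(0, 0, -4*exp(z) - exp(-z))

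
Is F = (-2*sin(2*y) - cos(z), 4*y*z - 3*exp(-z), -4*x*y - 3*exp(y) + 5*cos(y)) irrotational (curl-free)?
No, ∇×F = (-4*x - 4*y - 3*exp(y) - 5*sin(y) - 3*exp(-z), 4*y + sin(z), 4*cos(2*y))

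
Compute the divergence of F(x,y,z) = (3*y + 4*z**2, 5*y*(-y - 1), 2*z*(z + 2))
-10*y + 4*z - 1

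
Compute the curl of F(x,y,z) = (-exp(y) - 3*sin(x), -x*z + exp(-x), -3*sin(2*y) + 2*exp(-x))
(x - 6*cos(2*y), 2*exp(-x), -z + exp(y) - exp(-x))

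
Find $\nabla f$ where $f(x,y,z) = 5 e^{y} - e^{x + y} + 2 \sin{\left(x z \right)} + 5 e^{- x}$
(2*z*cos(x*z) - exp(x + y) - 5*exp(-x), (5 - exp(x))*exp(y), 2*x*cos(x*z))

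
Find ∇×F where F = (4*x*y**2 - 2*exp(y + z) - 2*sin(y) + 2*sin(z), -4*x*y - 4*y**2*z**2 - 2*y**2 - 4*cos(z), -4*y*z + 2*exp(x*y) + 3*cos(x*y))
(2*x*exp(x*y) - 3*x*sin(x*y) + 8*y**2*z - 4*z - 4*sin(z), -2*y*exp(x*y) + 3*y*sin(x*y) - 2*exp(y + z) + 2*cos(z), -8*x*y - 4*y + 2*exp(y + z) + 2*cos(y))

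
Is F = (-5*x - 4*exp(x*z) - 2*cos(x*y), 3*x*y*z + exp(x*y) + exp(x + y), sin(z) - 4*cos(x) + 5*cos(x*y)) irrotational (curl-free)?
No, ∇×F = (-x*(3*y + 5*sin(x*y)), -4*x*exp(x*z) + 5*y*sin(x*y) - 4*sin(x), -2*x*sin(x*y) + 3*y*z + y*exp(x*y) + exp(x + y))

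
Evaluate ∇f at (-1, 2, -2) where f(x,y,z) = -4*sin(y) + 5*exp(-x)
(-5*E, -4*cos(2), 0)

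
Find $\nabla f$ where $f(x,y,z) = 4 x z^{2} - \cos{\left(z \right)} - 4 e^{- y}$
(4*z**2, 4*exp(-y), 8*x*z + sin(z))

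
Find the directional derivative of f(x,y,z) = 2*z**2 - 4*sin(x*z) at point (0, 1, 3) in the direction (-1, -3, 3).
48*sqrt(19)/19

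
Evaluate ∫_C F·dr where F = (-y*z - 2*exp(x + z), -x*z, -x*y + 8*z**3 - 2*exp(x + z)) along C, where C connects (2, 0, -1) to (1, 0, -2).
4*sinh(1) + 30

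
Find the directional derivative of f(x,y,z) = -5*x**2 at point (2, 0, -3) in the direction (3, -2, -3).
-30*sqrt(22)/11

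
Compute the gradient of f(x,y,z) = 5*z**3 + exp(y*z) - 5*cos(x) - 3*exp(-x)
(5*sin(x) + 3*exp(-x), z*exp(y*z), y*exp(y*z) + 15*z**2)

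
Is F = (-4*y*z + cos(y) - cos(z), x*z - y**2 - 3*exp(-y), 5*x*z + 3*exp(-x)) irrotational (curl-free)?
No, ∇×F = (-x, -4*y - 5*z + sin(z) + 3*exp(-x), 5*z + sin(y))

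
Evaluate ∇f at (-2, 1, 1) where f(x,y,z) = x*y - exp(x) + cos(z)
(1 - exp(-2), -2, -sin(1))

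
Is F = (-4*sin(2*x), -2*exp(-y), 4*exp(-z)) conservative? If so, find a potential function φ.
Yes, F is conservative. φ = 2*cos(2*x) - 4*exp(-z) + 2*exp(-y)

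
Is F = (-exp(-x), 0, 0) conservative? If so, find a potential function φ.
Yes, F is conservative. φ = exp(-x)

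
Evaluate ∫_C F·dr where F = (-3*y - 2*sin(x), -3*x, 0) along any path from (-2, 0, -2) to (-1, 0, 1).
-2*cos(2) + 2*cos(1)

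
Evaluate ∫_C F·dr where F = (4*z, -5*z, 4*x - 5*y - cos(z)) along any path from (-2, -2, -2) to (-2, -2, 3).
-sin(2) - sin(3) + 10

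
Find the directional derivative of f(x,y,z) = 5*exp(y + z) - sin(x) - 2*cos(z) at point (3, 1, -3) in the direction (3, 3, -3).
sqrt(3)*(2*sin(3) - cos(3))/3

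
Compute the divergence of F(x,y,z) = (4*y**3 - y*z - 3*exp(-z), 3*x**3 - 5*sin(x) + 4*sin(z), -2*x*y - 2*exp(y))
0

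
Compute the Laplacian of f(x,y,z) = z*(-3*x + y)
0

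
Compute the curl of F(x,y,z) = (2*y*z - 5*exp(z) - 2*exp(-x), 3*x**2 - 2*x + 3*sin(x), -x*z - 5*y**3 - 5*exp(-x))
(-15*y**2, 2*y + z - 5*exp(z) - 5*exp(-x), 6*x - 2*z + 3*cos(x) - 2)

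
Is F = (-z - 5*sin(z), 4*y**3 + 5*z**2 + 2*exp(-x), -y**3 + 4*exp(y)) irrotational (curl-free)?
No, ∇×F = (-3*y**2 - 10*z + 4*exp(y), -5*cos(z) - 1, -2*exp(-x))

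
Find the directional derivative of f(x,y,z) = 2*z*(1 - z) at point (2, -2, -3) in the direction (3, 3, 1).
14*sqrt(19)/19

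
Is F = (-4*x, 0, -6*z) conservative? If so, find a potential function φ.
Yes, F is conservative. φ = -2*x**2 - 3*z**2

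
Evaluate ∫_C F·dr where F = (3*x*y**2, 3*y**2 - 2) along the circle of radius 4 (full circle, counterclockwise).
0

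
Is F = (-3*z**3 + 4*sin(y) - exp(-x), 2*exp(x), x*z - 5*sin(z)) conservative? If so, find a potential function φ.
No, ∇×F = (0, z*(-9*z - 1), 2*exp(x) - 4*cos(y)) ≠ 0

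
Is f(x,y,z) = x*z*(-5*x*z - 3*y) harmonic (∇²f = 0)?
No, ∇²f = -10*x**2 - 10*z**2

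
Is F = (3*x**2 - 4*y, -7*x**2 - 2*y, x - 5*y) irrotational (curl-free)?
No, ∇×F = (-5, -1, 4 - 14*x)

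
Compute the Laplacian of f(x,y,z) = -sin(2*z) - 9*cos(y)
4*sin(2*z) + 9*cos(y)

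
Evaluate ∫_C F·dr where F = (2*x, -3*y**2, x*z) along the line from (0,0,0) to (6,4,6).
44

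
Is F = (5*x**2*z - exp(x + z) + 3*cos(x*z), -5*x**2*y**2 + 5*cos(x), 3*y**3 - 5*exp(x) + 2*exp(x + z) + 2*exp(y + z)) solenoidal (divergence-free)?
No, ∇·F = -10*x**2*y + 10*x*z - 3*z*sin(x*z) + exp(x + z) + 2*exp(y + z)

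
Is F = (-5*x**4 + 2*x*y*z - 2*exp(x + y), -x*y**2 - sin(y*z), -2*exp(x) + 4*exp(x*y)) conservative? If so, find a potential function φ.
No, ∇×F = (4*x*exp(x*y) + y*cos(y*z), 2*x*y - 4*y*exp(x*y) + 2*exp(x), -2*x*z - y**2 + 2*exp(x + y)) ≠ 0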